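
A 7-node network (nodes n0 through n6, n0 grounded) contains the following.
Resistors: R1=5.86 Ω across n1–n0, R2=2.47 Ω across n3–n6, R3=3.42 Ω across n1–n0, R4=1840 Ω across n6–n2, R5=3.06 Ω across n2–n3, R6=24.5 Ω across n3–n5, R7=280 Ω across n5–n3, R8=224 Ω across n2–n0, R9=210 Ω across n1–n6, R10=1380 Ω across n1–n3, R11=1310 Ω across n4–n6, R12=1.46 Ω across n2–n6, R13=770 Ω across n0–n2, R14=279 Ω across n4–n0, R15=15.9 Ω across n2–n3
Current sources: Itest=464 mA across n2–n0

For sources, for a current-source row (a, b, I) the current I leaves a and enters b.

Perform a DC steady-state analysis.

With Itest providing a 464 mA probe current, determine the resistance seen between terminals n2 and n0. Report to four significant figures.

MNA unknowns: 6 node voltages V₁..V_6
R1: Y=0.1706 on G[1,0]
R2: Y=0.4049 on G[3,6]
R3: Y=0.2924 on G[1,0]
R4: Y=0.0005435 on G[6,2]
R5: Y=0.3268 on G[2,3]
R6: Y=0.04082 on G[3,5]
R7: Y=0.003571 on G[5,3]
R8: Y=0.004464 on G[2,0]
R9: Y=0.004762 on G[1,6]
R10: Y=0.0007246 on G[1,3]
R11: Y=0.0007634 on G[4,6]
R12: Y=0.6849 on G[2,6]
R13: Y=0.001299 on G[0,2]
R14: Y=0.003584 on G[4,0]
R15: Y=0.06289 on G[2,3]
Itest: z[2]−=0.464, z[0]+=0.464
solve → V1=-0.4585, V2=-39.40, V3=-39.23, V4=-6.873, V5=-39.23, V6=-39.14

R_eq = 84.91 Ω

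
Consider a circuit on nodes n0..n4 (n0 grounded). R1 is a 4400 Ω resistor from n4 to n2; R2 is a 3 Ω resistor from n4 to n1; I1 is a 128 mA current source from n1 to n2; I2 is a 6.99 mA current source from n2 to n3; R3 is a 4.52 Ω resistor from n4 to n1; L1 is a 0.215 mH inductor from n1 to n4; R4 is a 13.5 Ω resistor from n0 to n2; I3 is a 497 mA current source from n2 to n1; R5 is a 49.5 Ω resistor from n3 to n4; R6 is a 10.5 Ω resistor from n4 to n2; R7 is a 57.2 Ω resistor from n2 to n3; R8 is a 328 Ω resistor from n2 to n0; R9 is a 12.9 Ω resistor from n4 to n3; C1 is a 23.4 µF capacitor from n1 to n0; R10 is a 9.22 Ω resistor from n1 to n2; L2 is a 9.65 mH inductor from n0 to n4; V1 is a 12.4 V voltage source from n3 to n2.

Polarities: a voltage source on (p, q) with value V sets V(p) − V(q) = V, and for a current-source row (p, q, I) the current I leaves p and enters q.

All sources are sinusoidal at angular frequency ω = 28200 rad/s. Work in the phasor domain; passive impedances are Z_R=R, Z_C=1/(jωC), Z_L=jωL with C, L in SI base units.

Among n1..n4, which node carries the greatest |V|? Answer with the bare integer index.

Apply KCL at each of the 4 non-ground nodes and solve the resulting linear system.
Node n1: branches {R2, I1, R3, L1, I3, C1, R10} → V_1 = 0.03484-0.4515j
Node n2: branches {R1, I1, I2, R4, I3, R6, R7, R8, R10, V1} → V_2 = -3.850-0.2689j
Node n3: branches {I2, R5, R7, R9, V1} → V_3 = 8.550-0.2689j
Node n4: branches {R1, R2, R3, L1, R5, R6, R9, L2} → V_4 = 0.6137-0.2736j
Source currents: i(V1)=-0.9853-0.0004673j

3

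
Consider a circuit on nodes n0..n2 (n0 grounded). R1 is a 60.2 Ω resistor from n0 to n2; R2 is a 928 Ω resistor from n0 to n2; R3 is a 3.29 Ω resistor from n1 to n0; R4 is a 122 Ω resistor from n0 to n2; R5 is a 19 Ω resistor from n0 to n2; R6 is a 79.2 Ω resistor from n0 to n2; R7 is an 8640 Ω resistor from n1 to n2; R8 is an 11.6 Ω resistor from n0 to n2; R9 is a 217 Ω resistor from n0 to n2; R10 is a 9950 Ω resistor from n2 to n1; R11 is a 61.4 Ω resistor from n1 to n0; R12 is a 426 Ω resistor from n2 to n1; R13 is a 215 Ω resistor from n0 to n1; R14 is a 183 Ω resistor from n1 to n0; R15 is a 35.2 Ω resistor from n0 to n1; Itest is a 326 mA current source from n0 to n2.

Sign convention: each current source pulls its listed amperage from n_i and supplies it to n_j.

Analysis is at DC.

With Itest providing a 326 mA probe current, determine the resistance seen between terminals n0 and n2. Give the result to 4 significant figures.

R_eq = 5.420 Ω

MNA unknowns: 2 node voltages V₁..V_2
R1: Y=0.01661 on G[0,2]
R2: Y=0.001078 on G[0,2]
R3: Y=0.3040 on G[1,0]
R4: Y=0.008197 on G[0,2]
R5: Y=0.05263 on G[0,2]
R6: Y=0.01263 on G[0,2]
R7: Y=0.0001157 on G[1,2]
R8: Y=0.08621 on G[0,2]
R9: Y=0.004608 on G[0,2]
R10: Y=0.0001005 on G[2,1]
R11: Y=0.01629 on G[1,0]
R12: Y=0.002347 on G[2,1]
R13: Y=0.004651 on G[0,1]
R14: Y=0.005464 on G[1,0]
R15: Y=0.02841 on G[0,1]
Itest: z[0]−=0.326, z[2]+=0.326
solve → V1=0.01254, V2=1.767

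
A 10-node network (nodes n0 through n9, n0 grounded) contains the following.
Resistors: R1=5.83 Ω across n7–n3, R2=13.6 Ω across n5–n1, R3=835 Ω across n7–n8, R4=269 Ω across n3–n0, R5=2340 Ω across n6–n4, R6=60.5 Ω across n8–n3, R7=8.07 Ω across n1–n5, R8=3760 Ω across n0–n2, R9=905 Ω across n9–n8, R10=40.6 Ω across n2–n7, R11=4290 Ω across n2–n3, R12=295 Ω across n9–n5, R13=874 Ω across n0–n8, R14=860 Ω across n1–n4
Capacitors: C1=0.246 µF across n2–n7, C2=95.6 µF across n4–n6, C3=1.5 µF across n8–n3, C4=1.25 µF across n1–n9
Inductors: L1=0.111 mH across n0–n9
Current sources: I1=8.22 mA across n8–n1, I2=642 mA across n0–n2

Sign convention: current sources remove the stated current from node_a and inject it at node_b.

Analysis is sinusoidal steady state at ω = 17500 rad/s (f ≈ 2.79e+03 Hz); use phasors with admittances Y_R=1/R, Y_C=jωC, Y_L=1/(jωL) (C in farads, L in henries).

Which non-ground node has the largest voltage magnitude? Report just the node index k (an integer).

MNA unknowns: 9 node voltages V₁..V_9
R1: Y=0.1715+0.000j on G[7,3]
C1: Y=0.000+0.004305j on G[2,7]
R2: Y=0.07353+0.000j on G[5,1]
R3: Y=0.001198+0.000j on G[7,8]
R4: Y=0.003717+0.000j on G[3,0]
R5: Y=0.0004274+0.000j on G[6,4]
R6: Y=0.01653+0.000j on G[8,3]
L1: Y=0.000-0.5148j on G[0,9]
C2: Y=0.000+1.673j on G[4,6]
I1: z[8]−=0.00822, z[1]+=0.00822
R7: Y=0.1239+0.000j on G[1,5]
C3: Y=0.000+0.02625j on G[8,3]
R8: Y=0.0002660+0.000j on G[0,2]
C4: Y=0.000+0.02188j on G[1,9]
R9: Y=0.001105+0.000j on G[9,8]
R10: Y=0.02463+0.000j on G[2,7]
R11: Y=0.0002331+0.000j on G[2,3]
R12: Y=0.003390+0.000j on G[9,5]
R13: Y=0.001144+0.000j on G[0,8]
R14: Y=0.001163+0.000j on G[1,4]
I2: z[0]−=0.642, z[2]+=0.642
solve → V1=0.04814-0.1412j, V2=129.2-5.842j, V3=102.0-1.853j, V4=0.04814-0.1412j, V5=0.04720-0.1350j, V6=0.04814-0.1412j, V7=105.5-1.799j, V8=97.86+3.865j, V9=-0.007810+0.2260j

2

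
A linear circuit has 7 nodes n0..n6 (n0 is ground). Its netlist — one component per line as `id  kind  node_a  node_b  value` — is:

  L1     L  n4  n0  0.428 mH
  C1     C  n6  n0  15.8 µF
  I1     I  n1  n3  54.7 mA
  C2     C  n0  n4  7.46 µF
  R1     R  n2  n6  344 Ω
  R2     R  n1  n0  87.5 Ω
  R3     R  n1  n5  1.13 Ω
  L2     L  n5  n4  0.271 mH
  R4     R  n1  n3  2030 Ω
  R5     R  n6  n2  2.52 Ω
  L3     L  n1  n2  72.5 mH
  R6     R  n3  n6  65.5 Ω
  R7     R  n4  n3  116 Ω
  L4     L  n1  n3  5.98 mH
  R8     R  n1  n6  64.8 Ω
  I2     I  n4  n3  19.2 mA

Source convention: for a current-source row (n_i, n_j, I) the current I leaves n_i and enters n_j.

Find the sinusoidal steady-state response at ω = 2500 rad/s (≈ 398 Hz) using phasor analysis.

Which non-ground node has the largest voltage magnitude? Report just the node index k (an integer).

Apply KCL at each of the 6 non-ground nodes and solve the resulting linear system.
Node n1: branches {I1, R2, R3, R4, L3, L4, R8} → V_1 = 0.05254-0.007936j
Node n2: branches {R1, R5, L3} → V_2 = 0.3476+0.1169j
Node n3: branches {I1, R4, R6, R7, L4, I2} → V_3 = 0.4025+1.032j
Node n4: branches {L1, C2, L2, R7, I2} → V_4 = 0.01497+0.004212j
Node n5: branches {R3, L2} → V_5 = 0.03026+0.01757j
Node n6: branches {C1, R1, R5, R6, R8} → V_6 = 0.3494+0.1129j

3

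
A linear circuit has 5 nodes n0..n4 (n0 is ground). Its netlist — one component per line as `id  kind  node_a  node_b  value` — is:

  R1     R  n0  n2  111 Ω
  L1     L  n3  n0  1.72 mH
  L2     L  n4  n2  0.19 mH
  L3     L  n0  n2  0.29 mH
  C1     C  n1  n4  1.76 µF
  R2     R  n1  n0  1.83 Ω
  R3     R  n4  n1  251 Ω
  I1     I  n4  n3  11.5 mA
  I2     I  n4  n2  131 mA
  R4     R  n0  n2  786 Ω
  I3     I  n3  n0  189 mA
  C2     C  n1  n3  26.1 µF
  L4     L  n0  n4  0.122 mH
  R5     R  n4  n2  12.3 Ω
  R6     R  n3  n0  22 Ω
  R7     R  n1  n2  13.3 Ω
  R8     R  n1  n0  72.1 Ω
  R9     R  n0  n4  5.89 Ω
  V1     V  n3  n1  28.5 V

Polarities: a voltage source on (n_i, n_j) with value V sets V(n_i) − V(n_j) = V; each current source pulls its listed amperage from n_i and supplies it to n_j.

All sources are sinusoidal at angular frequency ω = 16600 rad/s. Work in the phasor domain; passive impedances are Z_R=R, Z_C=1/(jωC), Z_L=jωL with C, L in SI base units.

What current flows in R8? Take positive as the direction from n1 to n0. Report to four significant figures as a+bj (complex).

-0.03026+0.01959j A

MNA unknowns: 4 node voltages V₁..V_4 plus 1 source current (V1)
R1: Y=0.009009+0.000j on G[0,2]
L1: Y=0.000-0.03502j on G[3,0]
L2: Y=0.000-0.3171j on G[4,2]
L3: Y=0.000-0.2077j on G[0,2]
C1: Y=0.000+0.02922j on G[1,4]
R2: Y=0.5464+0.000j on G[1,0]
R3: Y=0.003984+0.000j on G[4,1]
I1: z[4]−=0.0115, z[3]+=0.0115
I2: z[4]−=0.131, z[2]+=0.131
R4: Y=0.001272+0.000j on G[0,2]
I3: z[3]−=0.189, z[0]+=0.189
C2: Y=0.000+0.4333j on G[1,3]
L4: Y=0.000-0.4938j on G[0,4]
R5: Y=0.08130+0.000j on G[4,2]
R6: Y=0.04545+0.000j on G[3,0]
R7: Y=0.07519+0.000j on G[1,2]
R8: Y=0.01387+0.000j on G[1,0]
R9: Y=0.1698+0.000j on G[0,4]
V1: row V3−V1=28.5, i_V1 at 3,1
solve → V1=-2.181+1.412j, V2=-0.2855-0.1771j, V3=26.32+1.412j, V4=-0.1234-0.3075j
aux → i_V1=-1.423-11.49j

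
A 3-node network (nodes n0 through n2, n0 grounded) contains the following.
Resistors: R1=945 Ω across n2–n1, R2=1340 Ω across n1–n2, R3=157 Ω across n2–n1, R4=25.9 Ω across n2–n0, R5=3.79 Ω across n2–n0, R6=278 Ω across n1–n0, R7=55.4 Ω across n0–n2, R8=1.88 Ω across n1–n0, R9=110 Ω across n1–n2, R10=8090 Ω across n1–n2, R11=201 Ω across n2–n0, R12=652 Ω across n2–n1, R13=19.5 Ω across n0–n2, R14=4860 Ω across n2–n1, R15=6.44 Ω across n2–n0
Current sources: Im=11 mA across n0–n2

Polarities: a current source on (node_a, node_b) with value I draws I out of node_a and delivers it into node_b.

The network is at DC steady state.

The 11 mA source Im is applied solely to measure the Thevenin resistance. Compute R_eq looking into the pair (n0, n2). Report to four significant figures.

Element admittances at DC:
  Y(R1) = 0.001058 S between n2,n1
  Y(R2) = 0.0007463 S between n1,n2
  Y(R3) = 0.006369 S between n2,n1
  Y(R4) = 0.03861 S between n2,n0
  Y(R5) = 0.2639 S between n2,n0
  Y(R6) = 0.003597 S between n1,n0
  Y(R7) = 0.01805 S between n0,n2
  Y(R8) = 0.5319 S between n1,n0
  Y(R9) = 0.009091 S between n1,n2
  Y(R10) = 0.0001236 S between n1,n2
  Y(R11) = 0.004975 S between n2,n0
  Y(R12) = 0.001534 S between n2,n1
  Y(R13) = 0.05128 S between n0,n2
  Y(R14) = 0.0002058 S between n2,n1
  Y(R15) = 0.1553 S between n2,n0
  Im: injects 0.011 A into n2 (from n0)
Assemble and solve the 2×2 MNA system:
  V(n1)=0.0006891  V(n2)=0.01998

R_eq = 1.816 Ω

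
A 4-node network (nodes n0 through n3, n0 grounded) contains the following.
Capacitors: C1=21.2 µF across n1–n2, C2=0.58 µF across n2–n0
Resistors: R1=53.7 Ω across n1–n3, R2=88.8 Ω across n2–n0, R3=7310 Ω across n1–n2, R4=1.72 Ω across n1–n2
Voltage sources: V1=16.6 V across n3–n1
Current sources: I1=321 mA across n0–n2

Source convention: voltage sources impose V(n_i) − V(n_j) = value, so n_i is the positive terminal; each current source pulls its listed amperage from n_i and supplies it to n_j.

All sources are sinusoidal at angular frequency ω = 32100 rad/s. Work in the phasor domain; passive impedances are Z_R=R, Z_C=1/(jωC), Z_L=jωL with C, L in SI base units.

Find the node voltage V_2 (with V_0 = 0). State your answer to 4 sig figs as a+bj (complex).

Element admittances at ω=32100 rad/s:
  Y(C1) = 0.000+0.6805j S between n1,n2
  Y(R1) = 0.01862+0.000j S between n1,n3
  Y(R2) = 0.01126+0.000j S between n2,n0
  Y(C2) = 0.000+0.01862j S between n2,n0
  Y(R3) = 0.0001368+0.000j S between n1,n2
  Y(R4) = 0.5814+0.000j S between n1,n2
  V1: constraint V(n3)−V(n1) = 16.6
  I1: injects 0.321 A into n2 (from n0)
Assemble and solve the 4×4 MNA system:
  V(n1)=7.635-12.62j  V(n2)=7.635-12.62j  V(n3)=24.24-12.62j
  i(V1)=-0.3091+0.000j

7.635-12.62j V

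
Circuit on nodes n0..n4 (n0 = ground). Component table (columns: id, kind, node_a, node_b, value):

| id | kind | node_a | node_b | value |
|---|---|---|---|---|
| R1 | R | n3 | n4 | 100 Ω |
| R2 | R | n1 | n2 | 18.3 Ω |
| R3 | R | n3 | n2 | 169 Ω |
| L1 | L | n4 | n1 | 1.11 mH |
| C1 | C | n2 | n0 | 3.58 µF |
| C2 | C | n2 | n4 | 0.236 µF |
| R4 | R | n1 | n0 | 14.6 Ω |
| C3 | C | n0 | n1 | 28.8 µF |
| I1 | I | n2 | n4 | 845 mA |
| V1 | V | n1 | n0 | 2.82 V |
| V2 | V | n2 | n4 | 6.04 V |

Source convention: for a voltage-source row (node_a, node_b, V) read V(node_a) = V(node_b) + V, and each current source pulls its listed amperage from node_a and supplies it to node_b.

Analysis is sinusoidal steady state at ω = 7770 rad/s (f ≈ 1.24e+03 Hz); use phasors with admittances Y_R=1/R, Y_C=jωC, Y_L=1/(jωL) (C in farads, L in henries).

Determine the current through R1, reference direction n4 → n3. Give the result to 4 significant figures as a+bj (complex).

-0.02245+0.000j A

MNA unknowns: 4 node voltages V₁..V_4 plus 2 source currents (V1, V2)
R1: Y=0.01000+0.000j on G[3,4]
R2: Y=0.05464+0.000j on G[1,2]
R3: Y=0.005917+0.000j on G[3,2]
L1: Y=0.000-0.1159j on G[4,1]
C1: Y=0.000+0.02782j on G[2,0]
C2: Y=0.000+0.001834j on G[2,4]
R4: Y=0.06849+0.000j on G[1,0]
C3: Y=0.000+0.2238j on G[0,1]
I1: z[2]−=0.845, z[4]+=0.845
V1: row V1−V0=2.82, i_V1 at 1,0
V2: row V2−V4=6.04, i_V2 at 2,4
solve → V1=2.820+0.000j, V2=9.203-3.958j, V3=5.408-3.958j, V4=3.163-3.958j
aux → i_V1=-0.3032-0.8870j, i_V2=-1.326-0.05080j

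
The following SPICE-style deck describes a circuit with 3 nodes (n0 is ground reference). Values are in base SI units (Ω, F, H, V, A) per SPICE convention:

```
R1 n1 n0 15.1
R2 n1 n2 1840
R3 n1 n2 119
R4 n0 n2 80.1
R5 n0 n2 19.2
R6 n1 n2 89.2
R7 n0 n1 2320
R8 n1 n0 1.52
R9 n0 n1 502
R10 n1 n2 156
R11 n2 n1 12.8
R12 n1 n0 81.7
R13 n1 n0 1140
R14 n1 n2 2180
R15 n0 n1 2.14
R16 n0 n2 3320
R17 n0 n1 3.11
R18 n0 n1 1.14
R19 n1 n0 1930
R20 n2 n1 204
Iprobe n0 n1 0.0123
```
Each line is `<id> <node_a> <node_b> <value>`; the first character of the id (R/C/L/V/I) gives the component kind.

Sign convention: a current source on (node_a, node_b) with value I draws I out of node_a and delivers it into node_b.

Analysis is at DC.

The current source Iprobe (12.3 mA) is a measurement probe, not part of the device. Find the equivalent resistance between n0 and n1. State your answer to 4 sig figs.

Element admittances at DC:
  Y(R1) = 0.06623 S between n1,n0
  Y(R2) = 0.0005435 S between n1,n2
  Y(R3) = 0.008403 S between n1,n2
  Y(R4) = 0.01248 S between n0,n2
  Y(R5) = 0.05208 S between n0,n2
  Y(R6) = 0.01121 S between n1,n2
  Y(R7) = 0.0004310 S between n0,n1
  Y(R8) = 0.6579 S between n1,n0
  Y(R9) = 0.001992 S between n0,n1
  Y(R10) = 0.006410 S between n1,n2
  Y(R11) = 0.07812 S between n2,n1
  Y(R12) = 0.01224 S between n1,n0
  Y(R13) = 0.0008772 S between n1,n0
  Y(R14) = 0.0004587 S between n1,n2
  Y(R15) = 0.4673 S between n0,n1
  Y(R16) = 0.0003012 S between n0,n2
  Y(R17) = 0.3215 S between n0,n1
  Y(R18) = 0.8772 S between n0,n1
  Y(R19) = 0.0005181 S between n1,n0
  Y(R20) = 0.004902 S between n2,n1
  Iprobe: injects 0.0123 A into n1 (from n0)
Assemble and solve the 2×2 MNA system:
  V(n1)=0.005027  V(n2)=0.003162

R_eq = 0.4087 Ω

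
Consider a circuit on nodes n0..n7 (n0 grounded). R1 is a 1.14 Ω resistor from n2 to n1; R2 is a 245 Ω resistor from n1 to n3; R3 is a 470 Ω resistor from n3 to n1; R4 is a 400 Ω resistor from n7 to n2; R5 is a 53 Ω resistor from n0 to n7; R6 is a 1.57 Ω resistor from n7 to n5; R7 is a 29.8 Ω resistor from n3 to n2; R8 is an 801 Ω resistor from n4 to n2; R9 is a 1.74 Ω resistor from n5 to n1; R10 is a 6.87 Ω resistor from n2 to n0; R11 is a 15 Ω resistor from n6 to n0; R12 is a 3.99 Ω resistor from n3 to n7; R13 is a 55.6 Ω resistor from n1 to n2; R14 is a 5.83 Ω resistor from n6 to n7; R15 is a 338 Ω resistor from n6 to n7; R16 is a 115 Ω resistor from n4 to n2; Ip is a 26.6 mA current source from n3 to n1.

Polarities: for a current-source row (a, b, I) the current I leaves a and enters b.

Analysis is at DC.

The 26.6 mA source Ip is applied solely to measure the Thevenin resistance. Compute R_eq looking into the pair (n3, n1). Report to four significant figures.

R_eq = 5.466 Ω

Apply KCL at each of the 7 non-ground nodes and solve the resulting linear system.
Node n1: branches {R1, R2, R3, R9, R13, Ip} → V_1 = 0.02483
Node n2: branches {R1, R4, R7, R8, R10, R13, R16} → V_2 = 0.01680
Node n3: branches {R2, R3, R7, R12, Ip} → V_3 = -0.1206
Node n4: branches {R8, R16} → V_4 = 0.01680
Node n5: branches {R6, R9} → V_5 = -0.007378
Node n6: branches {R11, R14, R15} → V_6 = -0.02636
Node n7: branches {R4, R5, R6, R12, R14, R15} → V_7 = -0.03644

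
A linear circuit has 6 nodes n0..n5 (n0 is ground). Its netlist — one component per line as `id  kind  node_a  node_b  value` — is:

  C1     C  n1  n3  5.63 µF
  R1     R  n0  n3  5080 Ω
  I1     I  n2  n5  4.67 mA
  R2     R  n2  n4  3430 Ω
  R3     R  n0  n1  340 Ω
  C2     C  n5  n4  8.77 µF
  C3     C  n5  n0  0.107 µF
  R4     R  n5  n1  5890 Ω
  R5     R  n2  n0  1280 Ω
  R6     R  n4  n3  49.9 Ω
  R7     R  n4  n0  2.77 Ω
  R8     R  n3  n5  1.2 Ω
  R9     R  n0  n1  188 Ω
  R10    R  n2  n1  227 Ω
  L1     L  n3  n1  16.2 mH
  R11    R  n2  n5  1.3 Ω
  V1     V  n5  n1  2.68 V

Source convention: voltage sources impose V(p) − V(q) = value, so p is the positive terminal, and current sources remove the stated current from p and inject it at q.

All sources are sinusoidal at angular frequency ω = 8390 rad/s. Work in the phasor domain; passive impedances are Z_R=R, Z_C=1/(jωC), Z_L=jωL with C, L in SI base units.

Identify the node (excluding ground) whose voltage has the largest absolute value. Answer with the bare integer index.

1

Element admittances at ω=8390 rad/s:
  Y(C1) = 0.000+0.04724j S between n1,n3
  Y(R1) = 0.0001969+0.000j S between n0,n3
  I1: injects 0.00467 A into n5 (from n2)
  Y(R2) = 0.0002915+0.000j S between n2,n4
  Y(R3) = 0.002941+0.000j S between n0,n1
  Y(C2) = 0.000+0.07358j S between n5,n4
  Y(C3) = 0.000+0.0008977j S between n5,n0
  Y(R4) = 0.0001698+0.000j S between n5,n1
  Y(R5) = 0.0007813+0.000j S between n2,n0
  Y(R6) = 0.02004+0.000j S between n4,n3
  Y(R7) = 0.3610+0.000j S between n4,n0
  Y(R8) = 0.8333+0.000j S between n3,n5
  Y(R9) = 0.005319+0.000j S between n0,n1
  Y(R10) = 0.004405+0.000j S between n2,n1
  Y(L1) = 0.000-0.007357j S between n3,n1
  Y(R11) = 0.7692+0.000j S between n2,n5
  V1: constraint V(n5)−V(n1) = 2.68
Assemble and solve the 6×6 MNA system:
  V(n1)=-2.497-0.2368j  V(n2)=0.1618-0.2365j  V(n3)=0.1747-0.3559j  V(n4)=0.05609+0.005668j  V(n5)=0.1833-0.2368j
  i(V1)=-0.03754-0.1085j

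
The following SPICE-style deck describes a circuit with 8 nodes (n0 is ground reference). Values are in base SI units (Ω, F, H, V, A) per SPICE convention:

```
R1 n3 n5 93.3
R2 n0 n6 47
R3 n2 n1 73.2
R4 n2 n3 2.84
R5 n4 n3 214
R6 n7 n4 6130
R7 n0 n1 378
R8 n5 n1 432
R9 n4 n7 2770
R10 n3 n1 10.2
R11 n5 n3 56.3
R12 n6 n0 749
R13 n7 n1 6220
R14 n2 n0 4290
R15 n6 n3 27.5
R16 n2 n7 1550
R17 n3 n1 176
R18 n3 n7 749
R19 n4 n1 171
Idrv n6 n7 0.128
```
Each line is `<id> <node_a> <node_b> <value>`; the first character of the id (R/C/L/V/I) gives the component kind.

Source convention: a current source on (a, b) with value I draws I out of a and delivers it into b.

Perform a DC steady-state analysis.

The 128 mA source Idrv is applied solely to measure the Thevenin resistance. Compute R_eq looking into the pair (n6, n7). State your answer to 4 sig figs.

Element admittances at DC:
  Y(R1) = 0.01072 S between n3,n5
  Y(R2) = 0.02128 S between n0,n6
  Y(R3) = 0.01366 S between n2,n1
  Y(R4) = 0.3521 S between n2,n3
  Y(R5) = 0.004673 S between n4,n3
  Y(R6) = 0.0001631 S between n7,n4
  Y(R7) = 0.002646 S between n0,n1
  Y(R8) = 0.002315 S between n5,n1
  Y(R9) = 0.0003610 S between n4,n7
  Y(R10) = 0.09804 S between n3,n1
  Y(R11) = 0.01776 S between n5,n3
  Y(R12) = 0.001335 S between n6,n0
  Y(R13) = 0.0001608 S between n7,n1
  Y(R14) = 0.0002331 S between n2,n0
  Y(R15) = 0.03636 S between n6,n3
  Y(R16) = 0.0006452 S between n2,n7
  Y(R17) = 0.005682 S between n3,n1
  Y(R18) = 0.001335 S between n3,n7
  Y(R19) = 0.005848 S between n4,n1
  Idrv: injects 0.128 A into n7 (from n6)
Assemble and solve the 7×7 MNA system:
  V(n1)=3.016  V(n2)=2.986  V(n3)=2.898  V(n4)=5.263  V(n5)=2.907  V(n6)=-0.3837  V(n7)=51.42

R_eq = 404.7 Ω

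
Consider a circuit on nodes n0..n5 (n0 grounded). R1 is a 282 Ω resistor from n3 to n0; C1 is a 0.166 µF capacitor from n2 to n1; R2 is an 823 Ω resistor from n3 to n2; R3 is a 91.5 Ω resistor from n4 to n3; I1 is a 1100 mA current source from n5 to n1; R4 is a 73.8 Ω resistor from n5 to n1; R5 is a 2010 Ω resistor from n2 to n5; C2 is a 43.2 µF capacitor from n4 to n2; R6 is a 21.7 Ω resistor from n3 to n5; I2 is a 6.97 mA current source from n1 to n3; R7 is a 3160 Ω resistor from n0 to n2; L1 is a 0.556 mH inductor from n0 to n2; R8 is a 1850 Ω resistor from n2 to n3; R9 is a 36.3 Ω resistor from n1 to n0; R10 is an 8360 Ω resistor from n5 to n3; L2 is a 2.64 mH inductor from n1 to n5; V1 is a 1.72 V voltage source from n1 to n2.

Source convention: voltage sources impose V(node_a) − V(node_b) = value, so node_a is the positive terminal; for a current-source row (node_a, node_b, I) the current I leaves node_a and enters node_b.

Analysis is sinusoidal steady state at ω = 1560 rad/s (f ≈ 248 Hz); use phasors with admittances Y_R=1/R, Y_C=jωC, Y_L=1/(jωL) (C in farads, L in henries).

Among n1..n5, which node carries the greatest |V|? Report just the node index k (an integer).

Element admittances at ω=1560 rad/s:
  Y(R1) = 0.003546+0.000j S between n3,n0
  Y(C1) = 0.000+0.0002590j S between n2,n1
  Y(R2) = 0.001215+0.000j S between n3,n2
  Y(R3) = 0.01093+0.000j S between n4,n3
  I1: injects 1.1 A into n1 (from n5)
  Y(R4) = 0.01355+0.000j S between n5,n1
  Y(R5) = 0.0004975+0.000j S between n2,n5
  Y(C2) = 0.000+0.06739j S between n4,n2
  Y(R6) = 0.04608+0.000j S between n3,n5
  I2: injects 0.00697 A into n3 (from n1)
  Y(R7) = 0.0003165+0.000j S between n0,n2
  Y(L1) = 0.000-1.153j S between n0,n2
  Y(R8) = 0.0005405+0.000j S between n2,n3
  Y(R9) = 0.02755+0.000j S between n1,n0
  Y(R10) = 0.0001196+0.000j S between n5,n3
  Y(L2) = 0.000-0.2428j S between n1,n5
  V1: constraint V(n1)−V(n2) = 1.72
Assemble and solve the 6×6 MNA system:
  V(n1)=1.708-0.04366j  V(n2)=-0.01169-0.04366j  V(n3)=0.9263-3.459j  V(n4)=-0.5274-0.2794j  V(n5)=1.226-4.607j
  i(V1)=-0.06849+0.05604j

5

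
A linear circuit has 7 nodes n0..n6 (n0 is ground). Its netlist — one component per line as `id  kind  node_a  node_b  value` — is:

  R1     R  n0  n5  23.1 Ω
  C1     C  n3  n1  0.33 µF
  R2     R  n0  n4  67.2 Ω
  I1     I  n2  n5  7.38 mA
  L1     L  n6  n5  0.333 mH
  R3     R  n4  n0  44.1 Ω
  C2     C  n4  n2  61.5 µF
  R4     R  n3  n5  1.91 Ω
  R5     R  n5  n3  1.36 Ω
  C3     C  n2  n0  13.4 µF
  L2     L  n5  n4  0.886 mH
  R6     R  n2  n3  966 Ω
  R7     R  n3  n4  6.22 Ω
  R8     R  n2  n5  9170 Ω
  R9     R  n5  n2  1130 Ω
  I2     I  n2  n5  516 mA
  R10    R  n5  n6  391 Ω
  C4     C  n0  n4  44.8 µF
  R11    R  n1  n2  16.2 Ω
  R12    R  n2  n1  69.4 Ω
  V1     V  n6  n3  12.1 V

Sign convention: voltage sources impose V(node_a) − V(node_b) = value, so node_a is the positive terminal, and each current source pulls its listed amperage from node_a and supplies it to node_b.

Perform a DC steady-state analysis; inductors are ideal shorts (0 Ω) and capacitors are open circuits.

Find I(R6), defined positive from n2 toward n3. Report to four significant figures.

Apply KCL at each of the 6 non-ground nodes and solve the resulting linear system.
Node n1: branches {C1, R11, R12} → V_1 = -264.1
Node n2: branches {I1, C2, C3, R6, R8, R9, I2, R11, R12} → V_2 = -264.1
Node n3: branches {C1, R4, R5, R6, R7, V1} → V_3 = -12.10
Node n4: branches {R2, R3, C2, L2, R7, C4} → V_4 = 0.000
Node n5: branches {R1, I1, L1, R4, R5, L2, R8, R9, I2, R10} → V_5 = 0.000
Node n6: branches {L1, R10, V1} → V_6 = 0.000
Source currents: i(L1)=16.92, i(L2)=1.945, i(V1)=-16.92

-0.2609 A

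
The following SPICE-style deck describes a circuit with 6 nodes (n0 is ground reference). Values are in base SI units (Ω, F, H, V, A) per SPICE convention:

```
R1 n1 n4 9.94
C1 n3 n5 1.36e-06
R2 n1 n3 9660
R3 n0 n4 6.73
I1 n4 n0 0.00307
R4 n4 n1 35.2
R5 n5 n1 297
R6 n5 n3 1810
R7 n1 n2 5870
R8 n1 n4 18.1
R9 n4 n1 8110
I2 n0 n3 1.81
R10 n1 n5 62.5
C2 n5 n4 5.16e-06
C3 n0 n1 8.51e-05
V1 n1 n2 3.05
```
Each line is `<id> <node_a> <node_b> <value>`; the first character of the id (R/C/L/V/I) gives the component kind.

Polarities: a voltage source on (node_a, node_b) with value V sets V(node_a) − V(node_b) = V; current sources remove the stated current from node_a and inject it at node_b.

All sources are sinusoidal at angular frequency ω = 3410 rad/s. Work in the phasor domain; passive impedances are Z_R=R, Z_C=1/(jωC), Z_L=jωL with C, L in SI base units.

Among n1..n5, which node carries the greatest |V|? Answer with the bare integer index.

3

Element admittances at ω=3410 rad/s:
  Y(R1) = 0.1006+0.000j S between n1,n4
  Y(C1) = 0.000+0.004638j S between n3,n5
  Y(R2) = 0.0001035+0.000j S between n1,n3
  Y(R3) = 0.1486+0.000j S between n0,n4
  I1: injects 0.00307 A into n0 (from n4)
  Y(R4) = 0.02841+0.000j S between n4,n1
  Y(R5) = 0.003367+0.000j S between n5,n1
  Y(R6) = 0.0005525+0.000j S between n5,n3
  Y(R7) = 0.0001704+0.000j S between n1,n2
  Y(R8) = 0.05525+0.000j S between n1,n4
  Y(R9) = 0.0001233+0.000j S between n4,n1
  I2: injects 1.81 A into n3 (from n0)
  Y(R10) = 0.01600+0.000j S between n1,n5
  Y(C2) = 0.000+0.01760j S between n5,n4
  Y(C3) = 0.000+0.2902j S between n0,n1
  V1: constraint V(n1)−V(n2) = 3.05
Assemble and solve the 6×6 MNA system:
  V(n1)=0.09546-4.949j  V(n2)=-2.955-4.949j  V(n3)=105.7-428.0j  V(n4)=2.496-0.1864j  V(n5)=50.82-46.60j
  i(V1)=-0.0005196+0.000j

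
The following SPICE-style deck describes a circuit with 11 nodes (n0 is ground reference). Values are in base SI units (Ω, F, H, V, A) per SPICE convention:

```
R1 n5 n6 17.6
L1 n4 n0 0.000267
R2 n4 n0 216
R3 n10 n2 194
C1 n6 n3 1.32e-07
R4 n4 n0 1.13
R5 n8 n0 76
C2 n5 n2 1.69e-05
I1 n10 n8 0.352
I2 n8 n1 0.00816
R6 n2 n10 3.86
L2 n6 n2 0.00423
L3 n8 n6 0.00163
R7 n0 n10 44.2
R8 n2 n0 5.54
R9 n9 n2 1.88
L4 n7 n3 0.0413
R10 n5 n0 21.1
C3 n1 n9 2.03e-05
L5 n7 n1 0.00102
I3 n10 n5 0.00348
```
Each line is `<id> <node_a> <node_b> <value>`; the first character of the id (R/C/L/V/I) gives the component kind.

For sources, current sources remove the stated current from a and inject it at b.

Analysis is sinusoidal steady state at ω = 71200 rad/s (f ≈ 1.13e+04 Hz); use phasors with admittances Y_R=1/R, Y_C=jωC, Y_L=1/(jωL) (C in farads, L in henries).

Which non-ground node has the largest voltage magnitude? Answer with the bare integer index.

8

MNA unknowns: 10 node voltages V₁..V_10
R1: Y=0.05682+0.000j on G[5,6]
L1: Y=0.000-0.05260j on G[4,0]
R2: Y=0.004630+0.000j on G[4,0]
R3: Y=0.005155+0.000j on G[10,2]
C1: Y=0.000+0.009398j on G[6,3]
R4: Y=0.8850+0.000j on G[4,0]
R5: Y=0.01316+0.000j on G[8,0]
C2: Y=0.000+1.203j on G[5,2]
I1: z[10]−=0.352, z[8]+=0.352
I2: z[8]−=0.00816, z[1]+=0.00816
R6: Y=0.2591+0.000j on G[2,10]
L2: Y=0.000-0.003320j on G[6,2]
L3: Y=0.000-0.008617j on G[8,6]
R7: Y=0.02262+0.000j on G[0,10]
R8: Y=0.1805+0.000j on G[2,0]
R9: Y=0.5319+0.000j on G[9,2]
L4: Y=0.000-0.0003401j on G[7,3]
R10: Y=0.04739+0.000j on G[5,0]
C3: Y=0.000+1.445j on G[1,9]
L5: Y=0.000-0.01377j on G[7,1]
I3: z[10]−=0.00348, z[5]+=0.00348
solve → V1=-0.7752-0.5340j, V2=-0.7884-0.5276j, V3=1.402-3.048j, V4=0.000+0.000j, V5=-0.8703-0.6684j, V6=1.325-2.959j, V7=-0.7227-0.5946j, V8=17.33+10.48j, V9=-0.7747-0.5290j, V10=-1.966-0.4860j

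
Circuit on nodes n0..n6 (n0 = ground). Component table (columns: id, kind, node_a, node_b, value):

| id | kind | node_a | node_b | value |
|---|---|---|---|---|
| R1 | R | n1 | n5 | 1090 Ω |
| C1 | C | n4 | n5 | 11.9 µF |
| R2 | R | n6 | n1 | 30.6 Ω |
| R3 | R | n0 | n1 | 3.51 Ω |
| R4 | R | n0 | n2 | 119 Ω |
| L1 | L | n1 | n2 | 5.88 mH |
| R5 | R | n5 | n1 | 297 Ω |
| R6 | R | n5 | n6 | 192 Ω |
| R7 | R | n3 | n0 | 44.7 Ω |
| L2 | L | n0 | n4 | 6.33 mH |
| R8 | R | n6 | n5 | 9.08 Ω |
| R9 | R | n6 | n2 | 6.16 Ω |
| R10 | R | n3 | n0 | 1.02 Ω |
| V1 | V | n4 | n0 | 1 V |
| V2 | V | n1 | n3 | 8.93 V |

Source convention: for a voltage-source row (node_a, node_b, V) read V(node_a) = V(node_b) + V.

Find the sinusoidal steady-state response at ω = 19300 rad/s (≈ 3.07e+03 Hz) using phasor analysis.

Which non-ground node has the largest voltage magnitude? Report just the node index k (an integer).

1

Element admittances at ω=19300 rad/s:
  Y(R1) = 0.0009174+0.000j S between n1,n5
  Y(C1) = 0.000+0.2297j S between n4,n5
  Y(R2) = 0.03268+0.000j S between n6,n1
  Y(R3) = 0.2849+0.000j S between n0,n1
  Y(R4) = 0.008403+0.000j S between n0,n2
  Y(L1) = 0.000-0.008812j S between n1,n2
  Y(R5) = 0.003367+0.000j S between n5,n1
  Y(R6) = 0.005208+0.000j S between n5,n6
  Y(R7) = 0.02237+0.000j S between n3,n0
  Y(L2) = 0.000-0.008185j S between n0,n4
  Y(R8) = 0.1101+0.000j S between n6,n5
  Y(R9) = 0.1623+0.000j S between n6,n2
  Y(R10) = 0.9804+0.000j S between n3,n0
  V1: constraint V(n4)−V(n0) = 1
  V2: constraint V(n1)−V(n3) = 8.93
Assemble and solve the 8×8 MNA system:
  V(n1)=6.811+0.009348j  V(n2)=2.150-0.9851j  V(n3)=-2.119+0.009348j  V(n4)=1.000+0.000j  V(n5)=0.9836-0.7233j  V(n6)=2.207-0.7831j
  i(V1)=0.1661+0.004426j  i(V2)=-2.125+0.009374j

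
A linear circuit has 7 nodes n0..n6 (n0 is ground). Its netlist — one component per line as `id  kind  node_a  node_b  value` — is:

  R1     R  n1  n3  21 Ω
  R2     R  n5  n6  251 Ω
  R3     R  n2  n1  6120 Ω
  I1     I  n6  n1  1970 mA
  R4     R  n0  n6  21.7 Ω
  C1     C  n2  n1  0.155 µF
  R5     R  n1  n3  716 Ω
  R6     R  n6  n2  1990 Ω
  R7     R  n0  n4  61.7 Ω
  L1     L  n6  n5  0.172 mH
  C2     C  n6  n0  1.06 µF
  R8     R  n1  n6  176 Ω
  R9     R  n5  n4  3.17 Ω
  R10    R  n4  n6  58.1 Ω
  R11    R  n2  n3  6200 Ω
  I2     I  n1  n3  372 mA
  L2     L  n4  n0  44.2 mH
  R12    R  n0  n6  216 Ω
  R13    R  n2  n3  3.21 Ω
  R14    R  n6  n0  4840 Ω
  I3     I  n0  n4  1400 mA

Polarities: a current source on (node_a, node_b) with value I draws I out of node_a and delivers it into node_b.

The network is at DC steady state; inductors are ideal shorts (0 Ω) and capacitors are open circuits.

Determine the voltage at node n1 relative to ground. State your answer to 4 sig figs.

318.2 V

Element admittances at DC:
  Y(R1) = 0.04762 S between n1,n3
  Y(R2) = 0.003984 S between n5,n6
  Y(R3) = 0.0001634 S between n2,n1
  I1: injects 1.97 A into n1 (from n6)
  Y(R4) = 0.04608 S between n0,n6
  Y(C1) = 0.000 S between n2,n1
  Y(R5) = 0.001397 S between n1,n3
  Y(R6) = 0.0005025 S between n6,n2
  Y(R7) = 0.01621 S between n0,n4
  L1: short n6↔n5 (DC inductor)
  Y(C2) = 0.000 S between n6,n0
  Y(R8) = 0.005682 S between n1,n6
  Y(R9) = 0.3155 S between n5,n4
  Y(R10) = 0.01721 S between n4,n6
  Y(R11) = 0.0001613 S between n2,n3
  I2: injects 0.372 A into n3 (from n1)
  L2: short n4↔n0 (DC inductor)
  Y(R12) = 0.004630 S between n0,n6
  Y(R13) = 0.3115 S between n2,n3
  Y(R14) = 0.0002066 S between n6,n0
  I3: injects 1.4 A into n4 (from n0)
Assemble and solve the 8×8 MNA system:
  V(n1)=318.2  V(n2)=322.0  V(n3)=322.5  V(n4)=0.000  V(n5)=0.000  V(n6)=0.000
  i(L1)=0.000  i(L2)=1.400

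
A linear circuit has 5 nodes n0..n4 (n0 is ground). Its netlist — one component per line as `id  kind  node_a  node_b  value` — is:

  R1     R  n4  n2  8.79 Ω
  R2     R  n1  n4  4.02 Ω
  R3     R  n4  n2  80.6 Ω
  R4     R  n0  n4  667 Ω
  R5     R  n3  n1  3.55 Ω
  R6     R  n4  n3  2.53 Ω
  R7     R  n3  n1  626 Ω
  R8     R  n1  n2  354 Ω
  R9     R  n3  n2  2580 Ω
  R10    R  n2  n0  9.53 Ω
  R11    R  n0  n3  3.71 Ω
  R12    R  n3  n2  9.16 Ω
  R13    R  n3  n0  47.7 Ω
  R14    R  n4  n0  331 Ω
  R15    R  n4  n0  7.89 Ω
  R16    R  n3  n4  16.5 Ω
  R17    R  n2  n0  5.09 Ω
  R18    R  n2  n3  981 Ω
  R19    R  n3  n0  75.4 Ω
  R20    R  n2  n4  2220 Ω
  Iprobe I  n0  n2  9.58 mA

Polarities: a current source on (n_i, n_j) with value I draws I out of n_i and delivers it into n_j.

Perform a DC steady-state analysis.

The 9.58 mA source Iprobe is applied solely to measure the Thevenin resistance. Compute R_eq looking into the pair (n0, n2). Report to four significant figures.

Element admittances at DC:
  Y(R1) = 0.1138 S between n4,n2
  Y(R2) = 0.2488 S between n1,n4
  Y(R3) = 0.01241 S between n4,n2
  Y(R4) = 0.001499 S between n0,n4
  Y(R5) = 0.2817 S between n3,n1
  Y(R6) = 0.3953 S between n4,n3
  Y(R7) = 0.001597 S between n3,n1
  Y(R8) = 0.002825 S between n1,n2
  Y(R9) = 0.0003876 S between n3,n2
  Y(R10) = 0.1049 S between n2,n0
  Y(R11) = 0.2695 S between n0,n3
  Y(R12) = 0.1092 S between n3,n2
  Y(R13) = 0.02096 S between n3,n0
  Y(R14) = 0.003021 S between n4,n0
  Y(R15) = 0.1267 S between n4,n0
  Y(R16) = 0.06061 S between n3,n4
  Y(R17) = 0.1965 S between n2,n0
  Y(R18) = 0.001019 S between n2,n3
  Y(R19) = 0.01326 S between n3,n0
  Y(R20) = 0.0004505 S between n2,n4
  Iprobe: injects 0.00958 A into n2 (from n0)
Assemble and solve the 4×4 MNA system:
  V(n1)=0.007652  V(n2)=0.02108  V(n3)=0.007109  V(n4)=0.008119

R_eq = 2.201 Ω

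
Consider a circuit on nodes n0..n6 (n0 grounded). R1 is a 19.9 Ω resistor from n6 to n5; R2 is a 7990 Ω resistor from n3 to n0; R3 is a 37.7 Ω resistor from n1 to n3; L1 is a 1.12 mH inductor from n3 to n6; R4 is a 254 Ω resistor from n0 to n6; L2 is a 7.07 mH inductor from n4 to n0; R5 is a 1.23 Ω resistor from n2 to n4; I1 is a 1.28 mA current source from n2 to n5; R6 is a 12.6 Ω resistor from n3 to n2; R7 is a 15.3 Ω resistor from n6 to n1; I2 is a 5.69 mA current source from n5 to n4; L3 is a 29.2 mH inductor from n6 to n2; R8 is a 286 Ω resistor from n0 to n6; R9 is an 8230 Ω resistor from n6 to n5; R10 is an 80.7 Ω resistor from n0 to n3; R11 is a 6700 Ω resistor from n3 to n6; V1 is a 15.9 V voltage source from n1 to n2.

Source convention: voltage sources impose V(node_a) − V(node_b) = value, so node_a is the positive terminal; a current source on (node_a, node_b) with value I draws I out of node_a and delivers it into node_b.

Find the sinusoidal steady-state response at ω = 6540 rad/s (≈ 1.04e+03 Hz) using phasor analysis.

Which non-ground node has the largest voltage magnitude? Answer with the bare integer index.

Apply KCL at each of the 6 non-ground nodes and solve the resulting linear system.
Node n1: branches {R3, R7, V1} → V_1 = 12.57-4.117j
Node n2: branches {R5, I1, R6, L3, V1} → V_2 = -3.331-4.117j
Node n3: branches {R2, R3, L1, R6, R10, R11} → V_3 = 4.237-4.663j
Node n4: branches {L2, R5, I2} → V_4 = -3.212-4.202j
Node n5: branches {R1, I1, I2, R9} → V_5 = 5.004-1.494j
Node n6: branches {R1, L1, R4, R7, L3, R8, R9, R11} → V_6 = 5.092-1.494j
Source currents: i(V1)=-0.7097+0.1569j

1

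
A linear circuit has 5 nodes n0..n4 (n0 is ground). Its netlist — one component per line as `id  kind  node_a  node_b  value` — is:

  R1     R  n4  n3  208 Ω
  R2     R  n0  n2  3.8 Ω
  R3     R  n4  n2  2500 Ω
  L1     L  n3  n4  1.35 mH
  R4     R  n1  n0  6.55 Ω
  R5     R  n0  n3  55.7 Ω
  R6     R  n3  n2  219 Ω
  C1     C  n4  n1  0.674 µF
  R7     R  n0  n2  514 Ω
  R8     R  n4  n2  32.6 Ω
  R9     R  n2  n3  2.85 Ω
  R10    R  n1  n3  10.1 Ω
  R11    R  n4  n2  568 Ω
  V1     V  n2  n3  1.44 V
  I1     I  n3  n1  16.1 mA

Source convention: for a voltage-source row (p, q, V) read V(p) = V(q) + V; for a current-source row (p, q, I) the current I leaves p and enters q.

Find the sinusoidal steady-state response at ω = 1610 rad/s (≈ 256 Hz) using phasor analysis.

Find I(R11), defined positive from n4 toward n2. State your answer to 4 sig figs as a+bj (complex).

Element admittances at ω=1610 rad/s:
  Y(R1) = 0.004808+0.000j S between n4,n3
  Y(R2) = 0.2632+0.000j S between n0,n2
  Y(R3) = 0.0004000+0.000j S between n4,n2
  Y(L1) = 0.000-0.4601j S between n3,n4
  Y(R4) = 0.1527+0.000j S between n1,n0
  Y(R5) = 0.01795+0.000j S between n0,n3
  Y(R6) = 0.004566+0.000j S between n3,n2
  Y(C1) = 0.000+0.001085j S between n4,n1
  Y(R7) = 0.001946+0.000j S between n0,n2
  Y(R8) = 0.03067+0.000j S between n4,n2
  Y(R9) = 0.3509+0.000j S between n2,n3
  Y(R10) = 0.09901+0.000j S between n1,n3
  Y(R11) = 0.001761+0.000j S between n4,n2
  V1: constraint V(n2)−V(n3) = 1.44
  I1: injects 0.0161 A into n1 (from n3)
Assemble and solve the 5×5 MNA system:
  V(n1)=-0.3853-0.002664j  V(n2)=0.2991+0.001437j  V(n3)=-1.141+0.001437j  V(n4)=-1.134+0.1039j
  i(V1)=-0.6382+0.002984j

-0.002524+0.0001804j A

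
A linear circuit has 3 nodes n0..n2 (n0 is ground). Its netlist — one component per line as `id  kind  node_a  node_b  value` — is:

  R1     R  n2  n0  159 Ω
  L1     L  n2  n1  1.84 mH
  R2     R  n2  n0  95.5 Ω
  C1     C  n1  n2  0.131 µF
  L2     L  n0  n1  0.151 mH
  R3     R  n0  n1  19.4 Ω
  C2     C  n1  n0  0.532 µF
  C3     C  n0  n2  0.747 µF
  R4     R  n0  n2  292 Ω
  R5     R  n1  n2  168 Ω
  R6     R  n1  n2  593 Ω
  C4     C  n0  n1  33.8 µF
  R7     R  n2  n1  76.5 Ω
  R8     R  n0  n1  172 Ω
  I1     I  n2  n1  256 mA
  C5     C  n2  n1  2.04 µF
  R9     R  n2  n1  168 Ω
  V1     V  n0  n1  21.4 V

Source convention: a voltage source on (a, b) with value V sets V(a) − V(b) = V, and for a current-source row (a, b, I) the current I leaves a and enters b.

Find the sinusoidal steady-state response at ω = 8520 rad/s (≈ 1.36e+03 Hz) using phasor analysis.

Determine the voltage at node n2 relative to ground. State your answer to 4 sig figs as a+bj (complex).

-20.61+3.566j V

Element admittances at ω=8520 rad/s:
  Y(R1) = 0.006289+0.000j S between n2,n0
  Y(L1) = 0.000-0.06379j S between n2,n1
  Y(R2) = 0.01047+0.000j S between n2,n0
  Y(C1) = 0.000+0.001116j S between n1,n2
  Y(L2) = 0.000-0.7773j S between n0,n1
  Y(R3) = 0.05155+0.000j S between n0,n1
  Y(C2) = 0.000+0.004533j S between n1,n0
  Y(C3) = 0.000+0.006364j S between n0,n2
  Y(R4) = 0.003425+0.000j S between n0,n2
  Y(R5) = 0.005952+0.000j S between n1,n2
  Y(R6) = 0.001686+0.000j S between n1,n2
  Y(C4) = 0.000+0.2880j S between n0,n1
  Y(R7) = 0.01307+0.000j S between n2,n1
  Y(R8) = 0.005814+0.000j S between n0,n1
  I1: injects 0.256 A into n1 (from n2)
  Y(C5) = 0.000+0.01738j S between n2,n1
  Y(R9) = 0.005952+0.000j S between n2,n1
  V1: constraint V(n0)−V(n1) = 21.4
Assemble and solve the 3×3 MNA system:
  V(n1)=-21.40+0.000j  V(n2)=-20.61+3.566j
  i(V1)=-1.666+10.32j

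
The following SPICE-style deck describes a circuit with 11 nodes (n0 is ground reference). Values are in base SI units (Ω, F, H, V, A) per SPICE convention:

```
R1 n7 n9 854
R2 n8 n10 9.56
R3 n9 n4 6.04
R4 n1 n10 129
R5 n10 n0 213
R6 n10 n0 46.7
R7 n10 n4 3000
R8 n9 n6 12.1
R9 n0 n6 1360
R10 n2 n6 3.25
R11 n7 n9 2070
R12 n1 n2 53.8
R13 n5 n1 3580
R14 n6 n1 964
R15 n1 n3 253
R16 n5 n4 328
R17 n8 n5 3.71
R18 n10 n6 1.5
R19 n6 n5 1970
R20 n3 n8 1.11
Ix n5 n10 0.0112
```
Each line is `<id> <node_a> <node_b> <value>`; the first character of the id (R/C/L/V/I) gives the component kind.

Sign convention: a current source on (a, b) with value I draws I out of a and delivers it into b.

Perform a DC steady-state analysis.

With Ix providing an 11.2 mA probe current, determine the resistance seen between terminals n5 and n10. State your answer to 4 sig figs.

R_eq = 12.39 Ω

Element admittances at DC:
  Y(R1) = 0.001171 S between n7,n9
  Y(R2) = 0.1046 S between n8,n10
  Y(R3) = 0.1656 S between n9,n4
  Y(R4) = 0.007752 S between n1,n10
  Y(R5) = 0.004695 S between n10,n0
  Y(R6) = 0.02141 S between n10,n0
  Y(R7) = 0.0003333 S between n10,n4
  Y(R8) = 0.08264 S between n9,n6
  Y(R9) = 0.0007353 S between n0,n6
  Y(R10) = 0.3077 S between n2,n6
  Y(R11) = 0.0004831 S between n7,n9
  Y(R12) = 0.01859 S between n1,n2
  Y(R13) = 0.0002793 S between n5,n1
  Y(R14) = 0.001037 S between n6,n1
  Y(R15) = 0.003953 S between n1,n3
  Y(R16) = 0.003049 S between n5,n4
  Y(R17) = 0.2695 S between n8,n5
  Y(R18) = 0.6667 S between n10,n6
  Y(R19) = 0.0005076 S between n6,n5
  Y(R20) = 0.9009 S between n3,n8
  Ix: injects 0.0112 A into n10 (from n5)
Assemble and solve the 10×10 MNA system:
  V(n1)=-0.01467  V(n2)=-0.001822  V(n3)=-0.09869  V(n4)=-0.008216  V(n5)=-0.1388  V(n6)=-0.001046  V(n7)=-0.005829  V(n8)=-0.09906  V(n9)=-0.005829  V(n10)=2.947e-05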